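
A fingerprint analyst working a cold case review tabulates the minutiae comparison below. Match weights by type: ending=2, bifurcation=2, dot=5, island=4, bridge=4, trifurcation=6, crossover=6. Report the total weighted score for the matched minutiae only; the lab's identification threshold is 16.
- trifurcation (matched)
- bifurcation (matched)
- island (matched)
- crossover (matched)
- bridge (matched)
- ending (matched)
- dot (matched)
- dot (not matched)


Weighted minutiae match score:
  trifurcation: matched, +6 (running total 6)
  bifurcation: matched, +2 (running total 8)
  island: matched, +4 (running total 12)
  crossover: matched, +6 (running total 18)
  bridge: matched, +4 (running total 22)
  ending: matched, +2 (running total 24)
  dot: matched, +5 (running total 29)
  dot: not matched, +0
Total score = 29
Threshold = 16; verdict = identification

29


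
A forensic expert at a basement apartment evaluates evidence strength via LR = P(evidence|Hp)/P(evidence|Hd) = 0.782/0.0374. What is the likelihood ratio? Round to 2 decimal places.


Likelihood ratio calculation:
LR = P(E|Hp) / P(E|Hd)
LR = 0.782 / 0.0374
LR = 20.91

20.91


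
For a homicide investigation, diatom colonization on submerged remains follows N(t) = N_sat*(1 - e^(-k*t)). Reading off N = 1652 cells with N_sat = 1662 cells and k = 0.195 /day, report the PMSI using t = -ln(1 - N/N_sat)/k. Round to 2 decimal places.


PMSI from diatom colonization curve:
N / N_sat = 1652 / 1662 = 0.993983
1 - N/N_sat = 0.006017
ln(1 - N/N_sat) = -5.113166
t = -ln(1 - N/N_sat) / k = -(-5.113166) / 0.195 = 26.22 days

26.22


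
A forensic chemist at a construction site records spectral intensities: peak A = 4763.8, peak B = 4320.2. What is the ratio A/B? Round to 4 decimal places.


Spectral peak ratio:
Peak A = 4763.8 counts
Peak B = 4320.2 counts
Ratio = 4763.8 / 4320.2 = 1.1027

1.1027


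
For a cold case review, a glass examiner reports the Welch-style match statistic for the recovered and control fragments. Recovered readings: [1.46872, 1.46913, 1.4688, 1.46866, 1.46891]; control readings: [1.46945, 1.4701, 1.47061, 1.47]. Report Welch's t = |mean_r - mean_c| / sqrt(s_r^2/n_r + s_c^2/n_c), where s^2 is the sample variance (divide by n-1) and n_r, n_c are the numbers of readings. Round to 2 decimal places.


Welch's t-criterion for glass RI comparison:
Recovered mean = sum / n_r = 7.34422 / 5 = 1.468844
Control mean = sum / n_c = 5.88016 / 4 = 1.47004
Recovered sample variance s_r^2 = 3.433e-08
Control sample variance s_c^2 = 2.26067e-07
Welch SE (unpooled) = sqrt(s_r^2/n_r + s_c^2/n_c) = sqrt(6.866e-09 + 5.65167e-08) = sqrt(6.33827e-08) = 0.000251759
|mean_r - mean_c| = 0.001196
t = 0.001196 / 0.000251759 = 4.75

4.75


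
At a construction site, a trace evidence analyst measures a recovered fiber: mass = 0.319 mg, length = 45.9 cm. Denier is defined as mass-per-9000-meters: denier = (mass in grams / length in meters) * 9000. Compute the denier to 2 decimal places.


Denier calculation:
Mass in grams = 0.319 mg / 1000 = 0.000319 g
Length in meters = 45.9 cm / 100 = 0.459 m
Linear density = mass / length = 0.000319 / 0.459 = 0.00069499 g/m
Denier = (g/m) * 9000 = 0.00069499 * 9000 = 6.25

6.25


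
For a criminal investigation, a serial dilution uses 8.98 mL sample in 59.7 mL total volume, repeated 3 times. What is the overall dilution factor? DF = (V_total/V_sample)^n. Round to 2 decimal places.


Dilution factor calculation:
Single dilution = V_total / V_sample = 59.7 / 8.98 ≈ 6.648107
Number of dilutions = 3
Total DF = (59.7 / 8.98)^3 (full precision, rounded at the end) = 293.83

293.83


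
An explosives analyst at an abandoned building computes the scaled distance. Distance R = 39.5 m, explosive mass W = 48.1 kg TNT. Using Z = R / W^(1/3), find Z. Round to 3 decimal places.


Scaled distance calculation:
W^(1/3) = 48.1^(1/3) = 3.636763
Z = R / W^(1/3) = 39.5 / 3.636763
Z = 10.861 m/kg^(1/3)

10.861


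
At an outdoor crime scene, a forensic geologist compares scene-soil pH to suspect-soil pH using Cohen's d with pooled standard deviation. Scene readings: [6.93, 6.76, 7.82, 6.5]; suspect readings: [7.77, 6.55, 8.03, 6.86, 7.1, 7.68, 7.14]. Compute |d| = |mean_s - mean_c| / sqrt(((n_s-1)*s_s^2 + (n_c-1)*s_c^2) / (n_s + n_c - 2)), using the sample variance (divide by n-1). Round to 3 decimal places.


Pooled-variance Cohen's d for soil pH comparison:
Scene mean = 28.01 / 4 = 7.0025
Suspect mean = 51.13 / 7 = 7.304286
Scene sample variance s_s^2 = 0.328292
Suspect sample variance s_c^2 = 0.286629
Pooled variance = ((n_s-1)*s_s^2 + (n_c-1)*s_c^2) / (n_s + n_c - 2) = 0.300516
Pooled SD = sqrt(0.300516) = 0.548193
Mean difference = -0.301786
|d| = |-0.301786| / 0.548193 = 0.551

0.551


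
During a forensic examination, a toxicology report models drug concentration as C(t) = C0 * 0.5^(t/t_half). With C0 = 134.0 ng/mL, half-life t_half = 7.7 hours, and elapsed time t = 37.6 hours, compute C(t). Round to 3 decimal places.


Drug concentration decay:
Number of half-lives = t / t_half = 37.6 / 7.7 = 4.883117
Decay factor = 0.5^4.883117 = 0.03388717
C(t) = 134.0 * 0.03388717 = 4.541 ng/mL

4.541


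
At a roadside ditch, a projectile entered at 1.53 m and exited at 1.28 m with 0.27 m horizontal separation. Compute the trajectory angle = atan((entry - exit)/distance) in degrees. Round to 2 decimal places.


Bullet trajectory angle:
Height difference = 1.53 - 1.28 = 0.25 m
angle = atan(0.25 / 0.27)
angle = atan(0.925926)
angle = 42.80 degrees

42.80


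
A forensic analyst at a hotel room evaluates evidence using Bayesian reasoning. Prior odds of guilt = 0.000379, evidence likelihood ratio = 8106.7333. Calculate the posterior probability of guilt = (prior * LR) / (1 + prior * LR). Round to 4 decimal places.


Bayesian evidence evaluation:
Posterior odds = prior_odds * LR = 0.000379 * 8106.7333 = 3.072452
Posterior probability = posterior_odds / (1 + posterior_odds)
= 3.072452 / (1 + 3.072452)
= 3.072452 / 4.072452
= 0.7544

0.7544


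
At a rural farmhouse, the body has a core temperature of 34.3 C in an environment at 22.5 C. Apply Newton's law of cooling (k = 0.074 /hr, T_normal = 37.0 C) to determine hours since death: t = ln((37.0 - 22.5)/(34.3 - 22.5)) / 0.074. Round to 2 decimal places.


Using Newton's law of cooling:
t = ln((T_normal - T_ambient) / (T_body - T_ambient)) / k
T_normal - T_ambient = 14.5
T_body - T_ambient = 11.8
Ratio = 1.228814
ln(ratio) = 0.206049
t = 0.206049 / 0.074 = 2.78 hours

2.78


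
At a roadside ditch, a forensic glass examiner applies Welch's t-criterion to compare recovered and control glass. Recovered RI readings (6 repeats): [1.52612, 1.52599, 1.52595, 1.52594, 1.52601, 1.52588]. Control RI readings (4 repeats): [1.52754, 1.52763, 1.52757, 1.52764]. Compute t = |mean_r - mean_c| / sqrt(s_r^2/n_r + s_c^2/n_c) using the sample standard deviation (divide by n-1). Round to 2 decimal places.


Welch's t-criterion for glass RI comparison:
Recovered mean = sum / n_r = 9.15589 / 6 = 1.5259817
Control mean = sum / n_c = 6.11038 / 4 = 1.527595
Recovered sample variance s_r^2 = 6.61667e-09
Control sample variance s_c^2 = 2.3e-09
Welch SE (unpooled) = sqrt(s_r^2/n_r + s_c^2/n_c) = sqrt(1.10278e-09 + 5.75e-10) = sqrt(1.67778e-09) = 4.09607e-05
|mean_r - mean_c| = 0.00161333
t = 0.00161333 / 4.09607e-05 = 39.39

39.39


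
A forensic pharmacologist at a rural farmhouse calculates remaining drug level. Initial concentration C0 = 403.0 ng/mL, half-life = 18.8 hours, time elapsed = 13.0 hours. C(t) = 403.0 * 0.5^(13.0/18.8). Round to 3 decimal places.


Drug concentration decay:
Number of half-lives = t / t_half = 13.0 / 18.8 = 0.691489
Decay factor = 0.5^0.691489 = 0.61921443
C(t) = 403.0 * 0.61921443 = 249.543 ng/mL

249.543


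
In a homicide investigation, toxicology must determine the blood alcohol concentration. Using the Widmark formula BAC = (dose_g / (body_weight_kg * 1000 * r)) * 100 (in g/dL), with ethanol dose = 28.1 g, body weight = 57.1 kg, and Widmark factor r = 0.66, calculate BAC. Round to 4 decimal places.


Applying the Widmark formula:
BAC = (dose_g / (body_wt * 1000 * r)) * 100
Denominator = 57.1 * 1000 * 0.66 = 37686
BAC = (28.1 / 37686) * 100
BAC = 0.0746 g/dL

0.0746


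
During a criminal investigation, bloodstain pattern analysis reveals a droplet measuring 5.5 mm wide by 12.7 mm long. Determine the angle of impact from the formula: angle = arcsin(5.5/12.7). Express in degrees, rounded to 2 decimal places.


Blood spatter impact angle calculation:
width / length = 5.5 / 12.7 = 0.433071
angle = arcsin(0.433071)
angle = 25.66 degrees

25.66


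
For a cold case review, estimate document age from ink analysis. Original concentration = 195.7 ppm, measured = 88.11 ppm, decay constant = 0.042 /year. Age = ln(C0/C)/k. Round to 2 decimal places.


Document age estimation:
C0/C = 195.7 / 88.11 = 2.221087
ln(C0/C) = 0.797997
t = 0.797997 / 0.042 = 19.00 years

19.00


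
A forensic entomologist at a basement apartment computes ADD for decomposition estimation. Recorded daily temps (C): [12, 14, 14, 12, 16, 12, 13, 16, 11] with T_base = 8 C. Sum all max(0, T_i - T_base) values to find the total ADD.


Computing ADD day by day:
Day 1: max(0, 12 - 8) = 4
Day 2: max(0, 14 - 8) = 6
Day 3: max(0, 14 - 8) = 6
Day 4: max(0, 12 - 8) = 4
Day 5: max(0, 16 - 8) = 8
Day 6: max(0, 12 - 8) = 4
Day 7: max(0, 13 - 8) = 5
Day 8: max(0, 16 - 8) = 8
Day 9: max(0, 11 - 8) = 3
Total ADD = 48

48


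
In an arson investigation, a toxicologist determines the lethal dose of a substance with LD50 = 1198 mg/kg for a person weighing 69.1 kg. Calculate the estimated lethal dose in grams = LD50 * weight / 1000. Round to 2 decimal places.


Lethal dose calculation:
Lethal dose = LD50 * body_weight / 1000
= 1198 * 69.1 / 1000
= 82781.8 / 1000
= 82.78 g

82.78


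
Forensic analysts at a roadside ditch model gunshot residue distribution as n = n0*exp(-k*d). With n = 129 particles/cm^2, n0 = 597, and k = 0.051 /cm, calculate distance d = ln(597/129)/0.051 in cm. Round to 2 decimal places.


GSR distance calculation:
n0/n = 597 / 129 = 4.627907
ln(n0/n) = 1.532105
d = 1.532105 / 0.051 = 30.04 cm

30.04


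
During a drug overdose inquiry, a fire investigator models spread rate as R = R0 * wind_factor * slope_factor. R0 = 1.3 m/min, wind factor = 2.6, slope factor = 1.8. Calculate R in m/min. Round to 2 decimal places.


Fire spread rate calculation:
R = R0 * wind_factor * slope_factor
= 1.3 * 2.6 * 1.8
= 3.38 * 1.8
= 6.08 m/min

6.08


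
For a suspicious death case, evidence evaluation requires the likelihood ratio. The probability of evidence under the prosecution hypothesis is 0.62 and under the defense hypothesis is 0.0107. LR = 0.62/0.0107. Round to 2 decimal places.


Likelihood ratio calculation:
LR = P(E|Hp) / P(E|Hd)
LR = 0.62 / 0.0107
LR = 57.94

57.94


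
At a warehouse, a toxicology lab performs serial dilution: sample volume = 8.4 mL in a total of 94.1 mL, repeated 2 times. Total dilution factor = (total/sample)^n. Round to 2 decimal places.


Dilution factor calculation:
Single dilution = V_total / V_sample = 94.1 / 8.4 ≈ 11.202381
Number of dilutions = 2
Total DF = (94.1 / 8.4)^2 (full precision, rounded at the end) = 125.49

125.49


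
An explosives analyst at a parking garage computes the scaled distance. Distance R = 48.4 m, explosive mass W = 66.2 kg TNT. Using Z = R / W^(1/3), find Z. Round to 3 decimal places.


Scaled distance calculation:
W^(1/3) = 66.2^(1/3) = 4.045318
Z = R / W^(1/3) = 48.4 / 4.045318
Z = 11.964 m/kg^(1/3)

11.964


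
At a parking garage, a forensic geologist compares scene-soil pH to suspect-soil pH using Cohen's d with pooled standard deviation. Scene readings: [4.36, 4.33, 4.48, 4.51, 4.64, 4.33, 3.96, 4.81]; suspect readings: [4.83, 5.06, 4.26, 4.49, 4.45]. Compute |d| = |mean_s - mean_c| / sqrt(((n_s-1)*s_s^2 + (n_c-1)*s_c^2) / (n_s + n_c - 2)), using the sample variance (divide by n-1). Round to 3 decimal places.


Pooled-variance Cohen's d for soil pH comparison:
Scene mean = 35.42 / 8 = 4.4275
Suspect mean = 23.09 / 5 = 4.618
Scene sample variance s_s^2 = 0.063307
Suspect sample variance s_c^2 = 0.10327
Pooled variance = ((n_s-1)*s_s^2 + (n_c-1)*s_c^2) / (n_s + n_c - 2) = 0.077839
Pooled SD = sqrt(0.077839) = 0.278996
Mean difference = -0.1905
|d| = |-0.1905| / 0.278996 = 0.683

0.683


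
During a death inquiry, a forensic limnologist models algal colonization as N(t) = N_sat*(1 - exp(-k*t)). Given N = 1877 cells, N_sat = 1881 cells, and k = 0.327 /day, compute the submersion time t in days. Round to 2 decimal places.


PMSI from diatom colonization curve:
N / N_sat = 1877 / 1881 = 0.997873
1 - N/N_sat = 0.002127
ln(1 - N/N_sat) = -6.153043
t = -ln(1 - N/N_sat) / k = -(-6.153043) / 0.327 = 18.82 days

18.82


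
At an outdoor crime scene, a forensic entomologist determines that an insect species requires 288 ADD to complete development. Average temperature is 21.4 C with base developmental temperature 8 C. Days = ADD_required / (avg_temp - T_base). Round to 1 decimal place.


Insect development time:
Effective temperature = avg_temp - T_base = 21.4 - 8 = 13.4 C
Days = ADD / effective_temp = 288 / 13.4 = 21.5 days

21.5


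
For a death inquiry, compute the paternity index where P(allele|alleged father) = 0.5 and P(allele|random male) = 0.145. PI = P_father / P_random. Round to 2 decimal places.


Paternity Index calculation:
PI = P(allele|father) / P(allele|random)
PI = 0.5 / 0.145
PI = 3.45

3.45


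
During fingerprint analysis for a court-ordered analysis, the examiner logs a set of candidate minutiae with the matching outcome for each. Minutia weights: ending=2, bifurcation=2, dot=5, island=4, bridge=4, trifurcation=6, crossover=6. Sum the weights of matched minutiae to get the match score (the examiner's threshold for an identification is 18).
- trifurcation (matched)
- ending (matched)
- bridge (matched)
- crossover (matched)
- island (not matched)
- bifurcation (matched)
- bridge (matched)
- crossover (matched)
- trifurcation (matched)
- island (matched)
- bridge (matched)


Weighted minutiae match score:
  trifurcation: matched, +6 (running total 6)
  ending: matched, +2 (running total 8)
  bridge: matched, +4 (running total 12)
  crossover: matched, +6 (running total 18)
  island: not matched, +0
  bifurcation: matched, +2 (running total 20)
  bridge: matched, +4 (running total 24)
  crossover: matched, +6 (running total 30)
  trifurcation: matched, +6 (running total 36)
  island: matched, +4 (running total 40)
  bridge: matched, +4 (running total 44)
Total score = 44
Threshold = 18; verdict = identification

44


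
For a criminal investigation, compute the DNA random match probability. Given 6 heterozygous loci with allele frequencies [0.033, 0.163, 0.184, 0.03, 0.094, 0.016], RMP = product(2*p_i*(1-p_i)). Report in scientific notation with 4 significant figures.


Computing RMP for 6 loci:
Locus 1: 2 * 0.033 * 0.967 = 0.063822
Locus 2: 2 * 0.163 * 0.837 = 0.272862
Locus 3: 2 * 0.184 * 0.816 = 0.300288
Locus 4: 2 * 0.03 * 0.97 = 0.0582
Locus 5: 2 * 0.094 * 0.906 = 0.170328
Locus 6: 2 * 0.016 * 0.984 = 0.031488
RMP = 1.632e-06

1.632e-06


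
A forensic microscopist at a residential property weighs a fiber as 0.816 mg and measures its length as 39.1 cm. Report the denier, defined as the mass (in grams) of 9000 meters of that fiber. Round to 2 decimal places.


Denier calculation:
Mass in grams = 0.816 mg / 1000 = 0.000816 g
Length in meters = 39.1 cm / 100 = 0.391 m
Linear density = mass / length = 0.000816 / 0.391 = 0.00208696 g/m
Denier = (g/m) * 9000 = 0.00208696 * 9000 = 18.78

18.78


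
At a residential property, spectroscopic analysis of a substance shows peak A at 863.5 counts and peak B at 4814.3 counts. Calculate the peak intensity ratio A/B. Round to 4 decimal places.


Spectral peak ratio:
Peak A = 863.5 counts
Peak B = 4814.3 counts
Ratio = 863.5 / 4814.3 = 0.1794

0.1794


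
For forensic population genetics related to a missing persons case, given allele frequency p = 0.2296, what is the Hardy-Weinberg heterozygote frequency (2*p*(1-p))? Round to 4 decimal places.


Hardy-Weinberg heterozygote frequency:
q = 1 - p = 1 - 0.2296 = 0.7704
2pq = 2 * 0.2296 * 0.7704 = 0.3538

0.3538


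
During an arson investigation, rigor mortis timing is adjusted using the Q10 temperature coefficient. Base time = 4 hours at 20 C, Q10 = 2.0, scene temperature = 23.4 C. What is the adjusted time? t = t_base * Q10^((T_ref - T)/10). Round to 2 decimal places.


Rigor mortis time adjustment:
Exponent = (T_ref - T_actual) / 10 = (20 - 23.4) / 10 = -0.34
Q10 factor = 2.0^-0.34 = 0.79004
t_adjusted = 4 * 0.79004 = 3.16 hours

3.16


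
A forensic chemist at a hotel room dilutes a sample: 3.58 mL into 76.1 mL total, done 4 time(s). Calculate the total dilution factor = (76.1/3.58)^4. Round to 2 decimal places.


Dilution factor calculation:
Single dilution = V_total / V_sample = 76.1 / 3.58 ≈ 21.256983
Number of dilutions = 4
Total DF = (76.1 / 3.58)^4 (full precision, rounded at the end) = 204176.86

204176.86


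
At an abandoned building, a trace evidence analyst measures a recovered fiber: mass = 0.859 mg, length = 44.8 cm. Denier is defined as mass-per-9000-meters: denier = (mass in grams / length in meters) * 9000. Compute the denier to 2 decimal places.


Denier calculation:
Mass in grams = 0.859 mg / 1000 = 0.000859 g
Length in meters = 44.8 cm / 100 = 0.448 m
Linear density = mass / length = 0.000859 / 0.448 = 0.00191741 g/m
Denier = (g/m) * 9000 = 0.00191741 * 9000 = 17.26

17.26


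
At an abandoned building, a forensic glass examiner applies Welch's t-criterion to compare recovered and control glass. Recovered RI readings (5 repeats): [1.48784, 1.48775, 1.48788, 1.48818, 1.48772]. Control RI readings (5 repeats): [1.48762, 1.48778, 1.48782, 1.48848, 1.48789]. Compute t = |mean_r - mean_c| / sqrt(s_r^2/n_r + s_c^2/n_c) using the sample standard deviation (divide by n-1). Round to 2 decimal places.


Welch's t-criterion for glass RI comparison:
Recovered mean = sum / n_r = 7.43937 / 5 = 1.487874
Control mean = sum / n_c = 7.43959 / 5 = 1.487918
Recovered sample variance s_r^2 = 3.348e-08
Control sample variance s_c^2 = 1.0852e-07
Welch SE (unpooled) = sqrt(s_r^2/n_r + s_c^2/n_c) = sqrt(6.696e-09 + 2.1704e-08) = sqrt(2.84e-08) = 0.000168523
|mean_r - mean_c| = 4.4e-05
t = 4.4e-05 / 0.000168523 = 0.26

0.26


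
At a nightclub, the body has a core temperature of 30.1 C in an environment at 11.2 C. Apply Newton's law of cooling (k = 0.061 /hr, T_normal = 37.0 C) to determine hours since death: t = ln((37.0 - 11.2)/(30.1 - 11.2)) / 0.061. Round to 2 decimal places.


Using Newton's law of cooling:
t = ln((T_normal - T_ambient) / (T_body - T_ambient)) / k
T_normal - T_ambient = 25.8
T_body - T_ambient = 18.9
Ratio = 1.365079
ln(ratio) = 0.311212
t = 0.311212 / 0.061 = 5.10 hours

5.10


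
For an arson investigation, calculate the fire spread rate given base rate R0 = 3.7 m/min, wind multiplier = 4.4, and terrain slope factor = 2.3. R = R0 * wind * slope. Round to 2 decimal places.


Fire spread rate calculation:
R = R0 * wind_factor * slope_factor
= 3.7 * 4.4 * 2.3
= 16.28 * 2.3
= 37.44 m/min

37.44


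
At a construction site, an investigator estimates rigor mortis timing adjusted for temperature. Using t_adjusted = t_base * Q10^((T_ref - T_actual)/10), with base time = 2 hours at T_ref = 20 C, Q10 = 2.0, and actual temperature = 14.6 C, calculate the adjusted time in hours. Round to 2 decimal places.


Rigor mortis time adjustment:
Exponent = (T_ref - T_actual) / 10 = (20 - 14.6) / 10 = 0.54
Q10 factor = 2.0^0.54 = 1.45397
t_adjusted = 2 * 1.45397 = 2.91 hours

2.91


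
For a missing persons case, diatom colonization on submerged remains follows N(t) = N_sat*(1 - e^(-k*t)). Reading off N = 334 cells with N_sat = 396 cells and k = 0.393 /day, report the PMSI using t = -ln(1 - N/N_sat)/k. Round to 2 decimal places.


PMSI from diatom colonization curve:
N / N_sat = 334 / 396 = 0.843434
1 - N/N_sat = 0.156566
ln(1 - N/N_sat) = -1.854278
t = -ln(1 - N/N_sat) / k = -(-1.854278) / 0.393 = 4.72 days

4.72


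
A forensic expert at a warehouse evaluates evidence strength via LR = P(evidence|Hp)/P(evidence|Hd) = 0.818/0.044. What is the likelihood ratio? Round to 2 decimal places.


Likelihood ratio calculation:
LR = P(E|Hp) / P(E|Hd)
LR = 0.818 / 0.044
LR = 18.59

18.59


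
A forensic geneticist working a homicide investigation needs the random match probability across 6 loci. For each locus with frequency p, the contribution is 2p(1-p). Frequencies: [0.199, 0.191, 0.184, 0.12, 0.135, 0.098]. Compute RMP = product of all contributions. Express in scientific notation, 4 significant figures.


Computing RMP for 6 loci:
Locus 1: 2 * 0.199 * 0.801 = 0.318798
Locus 2: 2 * 0.191 * 0.809 = 0.309038
Locus 3: 2 * 0.184 * 0.816 = 0.300288
Locus 4: 2 * 0.12 * 0.88 = 0.2112
Locus 5: 2 * 0.135 * 0.865 = 0.23355
Locus 6: 2 * 0.098 * 0.902 = 0.176792
RMP = 2.580e-04

2.580e-04


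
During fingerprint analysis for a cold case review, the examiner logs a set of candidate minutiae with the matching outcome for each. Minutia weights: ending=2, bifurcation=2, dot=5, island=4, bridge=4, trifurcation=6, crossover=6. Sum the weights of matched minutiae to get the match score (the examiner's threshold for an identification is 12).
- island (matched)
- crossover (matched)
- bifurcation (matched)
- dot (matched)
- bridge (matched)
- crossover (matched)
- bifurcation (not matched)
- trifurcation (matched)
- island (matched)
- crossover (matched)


Weighted minutiae match score:
  island: matched, +4 (running total 4)
  crossover: matched, +6 (running total 10)
  bifurcation: matched, +2 (running total 12)
  dot: matched, +5 (running total 17)
  bridge: matched, +4 (running total 21)
  crossover: matched, +6 (running total 27)
  bifurcation: not matched, +0
  trifurcation: matched, +6 (running total 33)
  island: matched, +4 (running total 37)
  crossover: matched, +6 (running total 43)
Total score = 43
Threshold = 12; verdict = identification

43


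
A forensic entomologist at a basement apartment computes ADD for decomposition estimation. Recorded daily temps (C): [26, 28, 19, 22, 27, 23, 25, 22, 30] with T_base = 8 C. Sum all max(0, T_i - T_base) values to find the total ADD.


Computing ADD day by day:
Day 1: max(0, 26 - 8) = 18
Day 2: max(0, 28 - 8) = 20
Day 3: max(0, 19 - 8) = 11
Day 4: max(0, 22 - 8) = 14
Day 5: max(0, 27 - 8) = 19
Day 6: max(0, 23 - 8) = 15
Day 7: max(0, 25 - 8) = 17
Day 8: max(0, 22 - 8) = 14
Day 9: max(0, 30 - 8) = 22
Total ADD = 150

150


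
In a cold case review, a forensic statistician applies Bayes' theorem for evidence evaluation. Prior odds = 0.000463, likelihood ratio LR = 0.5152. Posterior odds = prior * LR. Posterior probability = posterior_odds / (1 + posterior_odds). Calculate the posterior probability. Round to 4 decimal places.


Bayesian evidence evaluation:
Posterior odds = prior_odds * LR = 0.000463 * 0.5152 = 0.0002385376
Posterior probability = posterior_odds / (1 + posterior_odds)
= 0.0002385376 / (1 + 0.0002385376)
= 0.0002385376 / 1.0002385376
= 0.0002

0.0002


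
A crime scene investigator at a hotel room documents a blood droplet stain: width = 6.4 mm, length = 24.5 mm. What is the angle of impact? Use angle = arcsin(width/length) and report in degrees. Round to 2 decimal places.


Blood spatter impact angle calculation:
width / length = 6.4 / 24.5 = 0.261224
angle = arcsin(0.261224)
angle = 15.14 degrees

15.14


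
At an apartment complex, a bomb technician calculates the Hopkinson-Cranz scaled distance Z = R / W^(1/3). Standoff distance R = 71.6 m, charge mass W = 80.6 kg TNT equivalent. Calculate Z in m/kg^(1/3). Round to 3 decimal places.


Scaled distance calculation:
W^(1/3) = 80.6^(1/3) = 4.319615
Z = R / W^(1/3) = 71.6 / 4.319615
Z = 16.576 m/kg^(1/3)

16.576


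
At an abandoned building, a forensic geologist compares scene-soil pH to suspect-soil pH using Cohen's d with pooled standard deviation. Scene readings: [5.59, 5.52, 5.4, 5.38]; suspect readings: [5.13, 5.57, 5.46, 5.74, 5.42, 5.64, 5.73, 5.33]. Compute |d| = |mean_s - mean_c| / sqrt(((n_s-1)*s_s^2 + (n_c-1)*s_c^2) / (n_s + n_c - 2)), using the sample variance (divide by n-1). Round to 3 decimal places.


Pooled-variance Cohen's d for soil pH comparison:
Scene mean = 21.89 / 4 = 5.4725
Suspect mean = 44.02 / 8 = 5.5025
Scene sample variance s_s^2 = 0.009958
Suspect sample variance s_c^2 = 0.044107
Pooled variance = ((n_s-1)*s_s^2 + (n_c-1)*s_c^2) / (n_s + n_c - 2) = 0.033863
Pooled SD = sqrt(0.033863) = 0.184019
Mean difference = -0.03
|d| = |-0.03| / 0.184019 = 0.163

0.163


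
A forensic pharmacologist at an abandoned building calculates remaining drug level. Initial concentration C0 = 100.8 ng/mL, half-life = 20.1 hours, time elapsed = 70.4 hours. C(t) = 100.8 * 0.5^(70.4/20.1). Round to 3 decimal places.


Drug concentration decay:
Number of half-lives = t / t_half = 70.4 / 20.1 = 3.502488
Decay factor = 0.5^3.502488 = 0.08823605
C(t) = 100.8 * 0.08823605 = 8.894 ng/mL

8.894


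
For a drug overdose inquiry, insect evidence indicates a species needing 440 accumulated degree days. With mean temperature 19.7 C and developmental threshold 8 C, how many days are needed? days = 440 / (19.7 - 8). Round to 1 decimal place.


Insect development time:
Effective temperature = avg_temp - T_base = 19.7 - 8 = 11.7 C
Days = ADD / effective_temp = 440 / 11.7 = 37.6 days

37.6


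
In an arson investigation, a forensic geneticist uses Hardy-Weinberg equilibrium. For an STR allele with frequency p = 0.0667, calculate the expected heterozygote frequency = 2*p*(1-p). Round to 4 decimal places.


Hardy-Weinberg heterozygote frequency:
q = 1 - p = 1 - 0.0667 = 0.9333
2pq = 2 * 0.0667 * 0.9333 = 0.1245

0.1245


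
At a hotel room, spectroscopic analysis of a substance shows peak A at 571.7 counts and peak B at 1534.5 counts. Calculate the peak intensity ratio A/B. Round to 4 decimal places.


Spectral peak ratio:
Peak A = 571.7 counts
Peak B = 1534.5 counts
Ratio = 571.7 / 1534.5 = 0.3726

0.3726


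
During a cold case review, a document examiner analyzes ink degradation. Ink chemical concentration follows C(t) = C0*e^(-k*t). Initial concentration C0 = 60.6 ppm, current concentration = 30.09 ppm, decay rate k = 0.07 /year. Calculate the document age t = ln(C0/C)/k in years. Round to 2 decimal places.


Document age estimation:
C0/C = 60.6 / 30.09 = 2.013958
ln(C0/C) = 0.700102
t = 0.700102 / 0.07 = 10.00 years

10.00


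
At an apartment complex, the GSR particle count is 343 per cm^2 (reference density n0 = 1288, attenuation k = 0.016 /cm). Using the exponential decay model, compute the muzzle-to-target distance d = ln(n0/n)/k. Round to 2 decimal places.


GSR distance calculation:
n0/n = 1288 / 343 = 3.755102
ln(n0/n) = 1.323115
d = 1.323115 / 0.016 = 82.69 cm

82.69


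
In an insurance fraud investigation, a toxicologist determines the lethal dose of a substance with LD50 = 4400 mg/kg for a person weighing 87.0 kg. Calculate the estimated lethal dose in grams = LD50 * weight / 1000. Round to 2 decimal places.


Lethal dose calculation:
Lethal dose = LD50 * body_weight / 1000
= 4400 * 87.0 / 1000
= 382800 / 1000
= 382.80 g

382.80


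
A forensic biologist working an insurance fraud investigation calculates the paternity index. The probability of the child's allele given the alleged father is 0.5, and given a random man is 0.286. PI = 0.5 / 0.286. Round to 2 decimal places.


Paternity Index calculation:
PI = P(allele|father) / P(allele|random)
PI = 0.5 / 0.286
PI = 1.75

1.75


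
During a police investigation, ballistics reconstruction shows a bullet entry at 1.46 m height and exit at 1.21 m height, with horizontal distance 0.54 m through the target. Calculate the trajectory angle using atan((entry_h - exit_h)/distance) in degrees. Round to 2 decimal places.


Bullet trajectory angle:
Height difference = 1.46 - 1.21 = 0.25 m
angle = atan(0.25 / 0.54)
angle = atan(0.462963)
angle = 24.84 degrees

24.84


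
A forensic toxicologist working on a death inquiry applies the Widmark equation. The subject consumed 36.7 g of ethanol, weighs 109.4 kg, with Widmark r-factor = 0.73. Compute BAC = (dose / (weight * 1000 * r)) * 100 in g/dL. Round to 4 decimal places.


Applying the Widmark formula:
BAC = (dose_g / (body_wt * 1000 * r)) * 100
Denominator = 109.4 * 1000 * 0.73 = 79862
BAC = (36.7 / 79862) * 100
BAC = 0.0460 g/dL

0.0460


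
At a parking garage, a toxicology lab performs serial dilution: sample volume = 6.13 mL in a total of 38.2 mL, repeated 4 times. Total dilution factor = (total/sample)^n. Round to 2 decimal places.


Dilution factor calculation:
Single dilution = V_total / V_sample = 38.2 / 6.13 ≈ 6.231648
Number of dilutions = 4
Total DF = (38.2 / 6.13)^4 (full precision, rounded at the end) = 1508.04

1508.04


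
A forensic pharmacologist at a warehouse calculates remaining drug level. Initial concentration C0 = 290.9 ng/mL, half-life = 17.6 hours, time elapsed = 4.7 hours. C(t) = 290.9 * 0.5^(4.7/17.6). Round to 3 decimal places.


Drug concentration decay:
Number of half-lives = t / t_half = 4.7 / 17.6 = 0.267045
Decay factor = 0.5^0.267045 = 0.83101994
C(t) = 290.9 * 0.83101994 = 241.744 ng/mL

241.744


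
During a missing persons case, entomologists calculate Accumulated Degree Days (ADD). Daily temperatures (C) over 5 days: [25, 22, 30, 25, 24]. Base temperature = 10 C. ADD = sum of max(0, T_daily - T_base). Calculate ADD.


Computing ADD day by day:
Day 1: max(0, 25 - 10) = 15
Day 2: max(0, 22 - 10) = 12
Day 3: max(0, 30 - 10) = 20
Day 4: max(0, 25 - 10) = 15
Day 5: max(0, 24 - 10) = 14
Total ADD = 76

76


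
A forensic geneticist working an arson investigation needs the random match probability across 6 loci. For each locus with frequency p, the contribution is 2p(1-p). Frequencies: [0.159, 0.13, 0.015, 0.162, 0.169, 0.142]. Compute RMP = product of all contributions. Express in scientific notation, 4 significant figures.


Computing RMP for 6 loci:
Locus 1: 2 * 0.159 * 0.841 = 0.267438
Locus 2: 2 * 0.13 * 0.87 = 0.2262
Locus 3: 2 * 0.015 * 0.985 = 0.02955
Locus 4: 2 * 0.162 * 0.838 = 0.271512
Locus 5: 2 * 0.169 * 0.831 = 0.280878
Locus 6: 2 * 0.142 * 0.858 = 0.243672
RMP = 3.322e-05

3.322e-05


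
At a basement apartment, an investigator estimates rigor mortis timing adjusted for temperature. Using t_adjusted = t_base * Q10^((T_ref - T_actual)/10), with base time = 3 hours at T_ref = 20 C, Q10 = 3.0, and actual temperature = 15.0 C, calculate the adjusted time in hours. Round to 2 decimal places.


Rigor mortis time adjustment:
Exponent = (T_ref - T_actual) / 10 = (20 - 15.0) / 10 = 0.5
Q10 factor = 3.0^0.5 = 1.73205
t_adjusted = 3 * 1.73205 = 5.20 hours

5.20


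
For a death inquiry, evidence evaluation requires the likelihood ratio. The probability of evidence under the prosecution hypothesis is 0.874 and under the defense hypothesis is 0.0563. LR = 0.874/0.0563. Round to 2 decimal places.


Likelihood ratio calculation:
LR = P(E|Hp) / P(E|Hd)
LR = 0.874 / 0.0563
LR = 15.52

15.52


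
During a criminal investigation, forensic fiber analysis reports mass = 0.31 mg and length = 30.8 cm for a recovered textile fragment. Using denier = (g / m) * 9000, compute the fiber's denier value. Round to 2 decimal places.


Denier calculation:
Mass in grams = 0.31 mg / 1000 = 0.00031 g
Length in meters = 30.8 cm / 100 = 0.308 m
Linear density = mass / length = 0.00031 / 0.308 = 0.00100649 g/m
Denier = (g/m) * 9000 = 0.00100649 * 9000 = 9.06

9.06


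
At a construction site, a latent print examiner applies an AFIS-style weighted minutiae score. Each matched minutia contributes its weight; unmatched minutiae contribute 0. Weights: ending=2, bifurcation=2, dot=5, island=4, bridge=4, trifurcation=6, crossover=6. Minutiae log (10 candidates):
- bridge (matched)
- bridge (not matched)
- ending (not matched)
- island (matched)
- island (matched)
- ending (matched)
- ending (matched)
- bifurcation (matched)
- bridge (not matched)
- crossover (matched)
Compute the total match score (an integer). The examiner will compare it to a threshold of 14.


Weighted minutiae match score:
  bridge: matched, +4 (running total 4)
  bridge: not matched, +0
  ending: not matched, +0
  island: matched, +4 (running total 8)
  island: matched, +4 (running total 12)
  ending: matched, +2 (running total 14)
  ending: matched, +2 (running total 16)
  bifurcation: matched, +2 (running total 18)
  bridge: not matched, +0
  crossover: matched, +6 (running total 24)
Total score = 24
Threshold = 14; verdict = identification

24


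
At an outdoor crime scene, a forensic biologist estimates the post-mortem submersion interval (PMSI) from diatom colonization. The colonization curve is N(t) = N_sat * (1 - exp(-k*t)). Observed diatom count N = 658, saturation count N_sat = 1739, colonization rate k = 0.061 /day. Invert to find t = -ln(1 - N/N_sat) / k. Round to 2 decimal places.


PMSI from diatom colonization curve:
N / N_sat = 658 / 1739 = 0.378378
1 - N/N_sat = 0.621622
ln(1 - N/N_sat) = -0.475423
t = -ln(1 - N/N_sat) / k = -(-0.475423) / 0.061 = 7.79 days

7.79


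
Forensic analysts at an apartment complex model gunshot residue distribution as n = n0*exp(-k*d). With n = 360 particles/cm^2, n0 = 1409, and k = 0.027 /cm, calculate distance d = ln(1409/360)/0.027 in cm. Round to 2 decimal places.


GSR distance calculation:
n0/n = 1409 / 360 = 3.913889
ln(n0/n) = 1.364532
d = 1.364532 / 0.027 = 50.54 cm

50.54


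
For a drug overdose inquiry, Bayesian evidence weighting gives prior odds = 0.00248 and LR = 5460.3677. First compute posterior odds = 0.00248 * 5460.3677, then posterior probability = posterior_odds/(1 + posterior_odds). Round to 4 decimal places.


Bayesian evidence evaluation:
Posterior odds = prior_odds * LR = 0.00248 * 5460.3677 = 13.54171
Posterior probability = posterior_odds / (1 + posterior_odds)
= 13.54171 / (1 + 13.54171)
= 13.54171 / 14.54171
= 0.9312

0.9312


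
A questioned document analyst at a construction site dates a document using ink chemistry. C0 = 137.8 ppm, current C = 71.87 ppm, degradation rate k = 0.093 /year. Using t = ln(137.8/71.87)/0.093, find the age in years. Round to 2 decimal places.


Document age estimation:
C0/C = 137.8 / 71.87 = 1.917351
ln(C0/C) = 0.650945
t = 0.650945 / 0.093 = 7.00 years

7.00


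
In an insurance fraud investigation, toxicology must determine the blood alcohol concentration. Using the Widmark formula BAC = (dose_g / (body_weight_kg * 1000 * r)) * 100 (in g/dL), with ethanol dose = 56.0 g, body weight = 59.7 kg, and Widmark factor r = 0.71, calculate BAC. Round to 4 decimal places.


Applying the Widmark formula:
BAC = (dose_g / (body_wt * 1000 * r)) * 100
Denominator = 59.7 * 1000 * 0.71 = 42387
BAC = (56.0 / 42387) * 100
BAC = 0.1321 g/dL

0.1321


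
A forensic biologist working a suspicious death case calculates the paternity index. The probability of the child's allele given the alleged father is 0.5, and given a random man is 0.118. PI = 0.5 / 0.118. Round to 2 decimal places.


Paternity Index calculation:
PI = P(allele|father) / P(allele|random)
PI = 0.5 / 0.118
PI = 4.24

4.24


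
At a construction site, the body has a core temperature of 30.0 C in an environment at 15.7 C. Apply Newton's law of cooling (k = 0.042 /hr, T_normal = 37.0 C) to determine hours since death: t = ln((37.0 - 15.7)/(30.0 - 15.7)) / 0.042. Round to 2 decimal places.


Using Newton's law of cooling:
t = ln((T_normal - T_ambient) / (T_body - T_ambient)) / k
T_normal - T_ambient = 21.3
T_body - T_ambient = 14.3
Ratio = 1.48951
ln(ratio) = 0.398447
t = 0.398447 / 0.042 = 9.49 hours

9.49


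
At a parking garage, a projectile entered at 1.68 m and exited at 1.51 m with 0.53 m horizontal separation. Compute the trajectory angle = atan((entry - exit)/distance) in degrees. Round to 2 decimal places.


Bullet trajectory angle:
Height difference = 1.68 - 1.51 = 0.17 m
angle = atan(0.17 / 0.53)
angle = atan(0.320755)
angle = 17.78 degrees

17.78


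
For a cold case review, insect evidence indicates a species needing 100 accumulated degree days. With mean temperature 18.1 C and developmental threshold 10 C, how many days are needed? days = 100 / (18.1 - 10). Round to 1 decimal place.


Insect development time:
Effective temperature = avg_temp - T_base = 18.1 - 10 = 8.1 C
Days = ADD / effective_temp = 100 / 8.1 = 12.3 days

12.3


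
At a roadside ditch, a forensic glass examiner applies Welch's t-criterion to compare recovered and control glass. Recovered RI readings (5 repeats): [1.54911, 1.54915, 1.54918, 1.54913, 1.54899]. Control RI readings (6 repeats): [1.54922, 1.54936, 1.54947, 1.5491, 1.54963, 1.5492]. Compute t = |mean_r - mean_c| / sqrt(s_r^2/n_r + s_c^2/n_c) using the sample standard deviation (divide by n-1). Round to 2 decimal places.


Welch's t-criterion for glass RI comparison:
Recovered mean = sum / n_r = 7.74556 / 5 = 1.549112
Control mean = sum / n_c = 9.29598 / 6 = 1.54933
Recovered sample variance s_r^2 = 5.32e-09
Control sample variance s_c^2 = 3.848e-08
Welch SE (unpooled) = sqrt(s_r^2/n_r + s_c^2/n_c) = sqrt(1.064e-09 + 6.41333e-09) = sqrt(7.47733e-09) = 8.64716e-05
|mean_r - mean_c| = 0.000218
t = 0.000218 / 8.64716e-05 = 2.52

2.52


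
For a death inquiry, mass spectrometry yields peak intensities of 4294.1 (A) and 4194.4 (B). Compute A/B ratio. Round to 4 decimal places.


Spectral peak ratio:
Peak A = 4294.1 counts
Peak B = 4194.4 counts
Ratio = 4294.1 / 4194.4 = 1.0238

1.0238


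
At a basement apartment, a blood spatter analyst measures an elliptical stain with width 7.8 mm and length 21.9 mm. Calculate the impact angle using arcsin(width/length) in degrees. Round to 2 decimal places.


Blood spatter impact angle calculation:
width / length = 7.8 / 21.9 = 0.356164
angle = arcsin(0.356164)
angle = 20.86 degrees

20.86


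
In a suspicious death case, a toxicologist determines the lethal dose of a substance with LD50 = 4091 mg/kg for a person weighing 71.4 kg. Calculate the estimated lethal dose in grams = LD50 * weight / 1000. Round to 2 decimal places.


Lethal dose calculation:
Lethal dose = LD50 * body_weight / 1000
= 4091 * 71.4 / 1000
= 292097.4 / 1000
= 292.10 g

292.10


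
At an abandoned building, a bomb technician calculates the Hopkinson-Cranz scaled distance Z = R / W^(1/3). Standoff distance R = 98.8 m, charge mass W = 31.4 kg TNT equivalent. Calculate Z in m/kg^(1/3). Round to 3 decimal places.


Scaled distance calculation:
W^(1/3) = 31.4^(1/3) = 3.154834
Z = R / W^(1/3) = 98.8 / 3.154834
Z = 31.317 m/kg^(1/3)

31.317


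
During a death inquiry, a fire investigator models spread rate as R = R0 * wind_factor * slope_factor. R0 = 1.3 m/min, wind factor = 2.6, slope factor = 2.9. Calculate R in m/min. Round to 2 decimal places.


Fire spread rate calculation:
R = R0 * wind_factor * slope_factor
= 1.3 * 2.6 * 2.9
= 3.38 * 2.9
= 9.80 m/min

9.80


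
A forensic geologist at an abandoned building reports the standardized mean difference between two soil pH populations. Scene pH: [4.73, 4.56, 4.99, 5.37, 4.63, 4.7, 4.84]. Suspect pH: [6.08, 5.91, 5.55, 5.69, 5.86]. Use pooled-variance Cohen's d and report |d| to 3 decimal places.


Pooled-variance Cohen's d for soil pH comparison:
Scene mean = 33.82 / 7 = 4.831429
Suspect mean = 29.09 / 5 = 5.818
Scene sample variance s_s^2 = 0.076181
Suspect sample variance s_c^2 = 0.04177
Pooled variance = ((n_s-1)*s_s^2 + (n_c-1)*s_c^2) / (n_s + n_c - 2) = 0.062417
Pooled SD = sqrt(0.062417) = 0.249834
Mean difference = -0.986571
|d| = |-0.986571| / 0.249834 = 3.949

3.949


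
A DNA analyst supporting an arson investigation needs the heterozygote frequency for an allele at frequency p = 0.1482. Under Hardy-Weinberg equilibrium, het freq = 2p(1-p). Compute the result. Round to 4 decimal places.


Hardy-Weinberg heterozygote frequency:
q = 1 - p = 1 - 0.1482 = 0.8518
2pq = 2 * 0.1482 * 0.8518 = 0.2525

0.2525
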